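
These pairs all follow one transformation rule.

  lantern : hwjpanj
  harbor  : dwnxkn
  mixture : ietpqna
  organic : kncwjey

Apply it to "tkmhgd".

pgidcz

Looking at the pairs, the operation is to shift every letter 4 places backward in the alphabet (wrapping around).
Applying that to "tkmhgd" gives "pgidcz".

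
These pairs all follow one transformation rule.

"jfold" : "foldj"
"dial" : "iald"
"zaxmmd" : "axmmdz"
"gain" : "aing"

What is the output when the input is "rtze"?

Looking at the pairs, the operation is to move the first character to the end.
On "rtze" that produces "tzer".

tzer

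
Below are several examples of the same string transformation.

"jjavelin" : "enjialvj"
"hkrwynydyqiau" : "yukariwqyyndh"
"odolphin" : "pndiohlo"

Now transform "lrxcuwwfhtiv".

wvrixtchufwl

In each case the input is transformed by: take characters alternately from the front and the back (1st, last, 2nd, 2nd-last, ...), then swap the first and last characters.
For "lrxcuwwfhtiv", step one produces "lvrixtchufww"; step two turns that into "wvrixtchufwl".
(Check on "jjavelin": → "jnjialve" → "enjialvj" ✓)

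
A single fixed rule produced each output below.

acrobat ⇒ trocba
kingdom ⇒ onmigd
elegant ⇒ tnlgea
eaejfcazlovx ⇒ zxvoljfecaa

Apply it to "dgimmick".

mmkiigc

The rule is to delete the first character, then sort the characters into reverse alphabetical order.
Working it through for "dgimmick": intermediate "gimmick", final "mmkiigc".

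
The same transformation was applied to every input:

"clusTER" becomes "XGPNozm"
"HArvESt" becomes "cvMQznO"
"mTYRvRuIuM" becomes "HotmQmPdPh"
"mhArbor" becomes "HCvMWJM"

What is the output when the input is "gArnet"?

BvMIZO

What's happening: shift every letter 5 places backward in the alphabet (wrapping around), then flip the case of every letter.
On "gArnet": the first step gives "bVmizo", and the second then gives "BvMIZO".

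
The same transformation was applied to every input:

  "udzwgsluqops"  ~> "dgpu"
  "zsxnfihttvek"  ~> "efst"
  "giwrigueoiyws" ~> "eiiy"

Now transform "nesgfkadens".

In each case the input is transformed by: keep one character in every 3, starting at position 2 (positions 2nd, 5th, 8th, ...), then sort the characters into alphabetical order.
Starting from "nesgfkadens": after the first operation, "efds"; after the second, "defs".

defs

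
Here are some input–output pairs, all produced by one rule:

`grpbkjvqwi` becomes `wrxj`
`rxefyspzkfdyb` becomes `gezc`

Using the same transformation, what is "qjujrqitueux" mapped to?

The rule is to shift every letter 1 place forward in the alphabet (wrapping around), then keep only the last 4 characters.
On "qjujrqitueux": the first step gives "rkvksrjuvfvy", and the second then gives "vfvy".

vfvy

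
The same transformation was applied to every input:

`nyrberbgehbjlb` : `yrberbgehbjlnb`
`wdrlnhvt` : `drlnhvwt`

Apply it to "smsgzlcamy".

Each output is the input with this applied: swap the first and last characters, then move the first character to the end.
Applying both steps to "smsgzlcamy": "ymsgzlcams", then "msgzlcamsy".
(Check on "wdrlnhvt": → "tdrlnhvw" → "drlnhvwt" ✓)

msgzlcamsy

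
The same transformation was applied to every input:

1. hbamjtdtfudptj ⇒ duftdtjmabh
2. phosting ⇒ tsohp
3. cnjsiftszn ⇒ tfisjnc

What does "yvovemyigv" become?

Rule — reverse the string, then delete the first 3 characters.
On "yvovemyigv": the first step gives "vgiymevovy", and the second then gives "ymevovy".

ymevovy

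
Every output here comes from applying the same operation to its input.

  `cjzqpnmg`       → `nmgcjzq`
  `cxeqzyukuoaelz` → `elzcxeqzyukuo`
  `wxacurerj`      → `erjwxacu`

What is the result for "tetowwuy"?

The rule is to move the last 3 characters to the front (rotate right by 3), then delete the last character.
For "tetowwuy", step one produces "wuytetow"; step two turns that into "wuyteto".

wuyteto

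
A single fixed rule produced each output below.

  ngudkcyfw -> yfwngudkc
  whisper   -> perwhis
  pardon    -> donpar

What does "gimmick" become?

The rule is to move the last 3 characters to the front (rotate right by 3).
"gimmick" → "ickgimm".

ickgimm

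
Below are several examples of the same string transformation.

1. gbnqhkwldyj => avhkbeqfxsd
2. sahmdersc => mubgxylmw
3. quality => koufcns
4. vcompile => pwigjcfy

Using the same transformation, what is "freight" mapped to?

zlycabn

Looking at the pairs, the operation is to shift every letter 6 places backward in the alphabet (wrapping around).
On "freight" that produces "zlycabn".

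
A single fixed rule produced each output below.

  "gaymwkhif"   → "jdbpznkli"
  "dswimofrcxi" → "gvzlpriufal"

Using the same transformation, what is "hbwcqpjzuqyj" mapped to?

kezftsmcxtbm

In each case the input is transformed by: shift every letter 3 places forward in the alphabet (wrapping around).
"hbwcqpjzuqyj" → "kezftsmcxtbm".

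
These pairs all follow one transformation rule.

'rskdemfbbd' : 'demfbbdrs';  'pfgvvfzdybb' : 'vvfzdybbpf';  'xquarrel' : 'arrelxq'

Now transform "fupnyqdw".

In each case the input is transformed by: move the first 3 characters to the end (rotate left by 3), then delete the last character.
Working it through for "fupnyqdw": intermediate "nyqdwfup", final "nyqdwfu".

nyqdwfu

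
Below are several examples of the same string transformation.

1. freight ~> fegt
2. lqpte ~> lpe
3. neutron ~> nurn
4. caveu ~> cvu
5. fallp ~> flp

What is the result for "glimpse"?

In each case the input is transformed by: keep every other character starting from the first (positions 1st, 3rd, 5th, ...).
Doing the same to "glimpse": "gipe".

gipe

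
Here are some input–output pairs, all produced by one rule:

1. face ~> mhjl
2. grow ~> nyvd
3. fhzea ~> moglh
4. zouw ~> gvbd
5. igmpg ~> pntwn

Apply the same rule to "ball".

ihss

Looking at the pairs, the operation is to shift every letter 7 places forward in the alphabet (wrapping around).
For "ball" the result is "ihss".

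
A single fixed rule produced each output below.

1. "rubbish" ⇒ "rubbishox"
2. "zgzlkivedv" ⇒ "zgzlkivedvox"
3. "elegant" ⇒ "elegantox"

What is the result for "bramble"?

Each output is the input with this applied: append "ox".
Doing the same to "bramble": "brambleox".

brambleox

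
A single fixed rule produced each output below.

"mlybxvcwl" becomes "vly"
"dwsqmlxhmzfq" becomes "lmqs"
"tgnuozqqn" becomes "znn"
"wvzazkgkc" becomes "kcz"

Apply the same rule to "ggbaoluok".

Looking at the pairs, the operation is to keep one character in every 3, starting at position 3 (positions 3rd, 6th, 9th, ...), then move the first character to the end.
Applying both steps to "ggbaoluok": "blk", then "lkb".

lkb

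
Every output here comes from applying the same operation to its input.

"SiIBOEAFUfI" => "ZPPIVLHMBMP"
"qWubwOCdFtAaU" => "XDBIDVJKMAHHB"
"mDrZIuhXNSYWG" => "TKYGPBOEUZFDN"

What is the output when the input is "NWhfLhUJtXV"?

What's happening: shift every letter 7 places forward in the alphabet (wrapping around), then convert every letter to uppercase.
For "NWhfLhUJtXV", step one produces "UDomSoBQaEC"; step two turns that into "UDOMSOBQAEC".
(Check on "qWubwOCdFtAaU": → "xDbidVJkMaHhB" → "XDBIDVJKMAHHB" ✓)

UDOMSOBQAEC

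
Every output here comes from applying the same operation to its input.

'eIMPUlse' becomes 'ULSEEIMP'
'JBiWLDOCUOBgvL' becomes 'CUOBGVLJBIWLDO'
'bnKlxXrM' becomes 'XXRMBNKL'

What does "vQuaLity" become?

Each output is the input with this applied: swap the front and back halves of the string, then convert every letter to uppercase.
On "vQuaLity" that produces "LITYVQUA".

LITYVQUA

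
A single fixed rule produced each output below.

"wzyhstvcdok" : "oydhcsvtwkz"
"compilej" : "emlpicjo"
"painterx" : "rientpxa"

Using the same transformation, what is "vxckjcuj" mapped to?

What's happening: take characters alternately from the front and the back (1st, last, 2nd, 2nd-last, ...), then move the first 3 characters to the end (rotate left by 3).
Starting from "vxckjcuj": after the first operation, "vjxucckj"; after the second, "ucckjvjx".

ucckjvjx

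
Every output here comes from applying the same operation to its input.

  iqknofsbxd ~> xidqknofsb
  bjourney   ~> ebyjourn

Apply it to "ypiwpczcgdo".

What's happening: swap the first and last characters, then move the last 2 characters to the front (rotate right by 2).
Working it through for "ypiwpczcgdo": intermediate "opiwpczcgdy", final "dyopiwpczcg".

dyopiwpczcg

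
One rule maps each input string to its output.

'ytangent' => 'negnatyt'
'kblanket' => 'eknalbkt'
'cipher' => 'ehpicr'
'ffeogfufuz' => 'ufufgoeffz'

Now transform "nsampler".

Each output is the input with this applied: move the last character to the front, then reverse the string.
Working it through for "nsampler": intermediate "rnsample", final "elpmasnr".

elpmasnr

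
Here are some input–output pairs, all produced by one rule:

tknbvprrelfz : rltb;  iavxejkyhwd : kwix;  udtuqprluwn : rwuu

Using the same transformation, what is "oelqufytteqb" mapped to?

yeoq

The rule is to keep one character in every 3, starting at position 1 (positions 1st, 4th, 7th, ...), then swap the front and back halves of the string.
Applying both steps to "oelqufytteqb": "oqye", then "yeoq".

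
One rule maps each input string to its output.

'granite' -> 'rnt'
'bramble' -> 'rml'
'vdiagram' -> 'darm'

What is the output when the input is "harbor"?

abr

The pattern: keep every other character starting from the second (positions 2nd, 4th, 6th, ...).
So "harbor" becomes "abr".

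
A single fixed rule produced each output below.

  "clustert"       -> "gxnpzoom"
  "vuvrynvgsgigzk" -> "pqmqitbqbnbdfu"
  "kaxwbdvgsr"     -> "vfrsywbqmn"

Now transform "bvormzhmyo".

Looking at the pairs, the operation is to shift every letter 5 places backward in the alphabet (wrapping around), then swap each adjacent pair of characters (1↔2, 3↔4, ...).
Working it through for "bvormzhmyo": intermediate "wqjmhuchtj", final "qwmjuhhcjt".

qwmjuhhcjt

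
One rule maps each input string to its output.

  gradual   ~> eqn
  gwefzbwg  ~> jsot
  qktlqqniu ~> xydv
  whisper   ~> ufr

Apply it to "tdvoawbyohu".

What's happening: shift every letter 13 places forward in the alphabet (wrapping around) — i.e. ROT13, then keep every other character starting from the second (positions 2nd, 4th, 6th, ...).
"tdvoawbyohu" → "gqibnjolbuh" → "qbjlu".

qbjlu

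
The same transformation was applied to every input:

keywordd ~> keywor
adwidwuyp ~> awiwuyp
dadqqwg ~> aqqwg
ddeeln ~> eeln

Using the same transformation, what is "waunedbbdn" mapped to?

waunebbn

The rule is to remove every "d".
So "waunedbbdn" becomes "waunebbn".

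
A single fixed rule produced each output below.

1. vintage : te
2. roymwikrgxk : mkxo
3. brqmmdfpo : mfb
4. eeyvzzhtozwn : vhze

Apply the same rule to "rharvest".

rsh

Each output is the input with this applied: move the first 2 characters to the end (rotate left by 2), then keep one character in every 3, starting at position 2 (positions 2nd, 5th, 8th, ...).
"rharvest" → "arvestrh" → "rsh".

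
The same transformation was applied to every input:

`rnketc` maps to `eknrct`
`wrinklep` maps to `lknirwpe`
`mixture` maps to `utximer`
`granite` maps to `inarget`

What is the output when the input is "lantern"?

The rule is to move the last 2 characters to the front (rotate right by 2), then reverse the string.
Starting from "lantern": after the first operation, "rnlante"; after the second, "etnalnr".

etnalnr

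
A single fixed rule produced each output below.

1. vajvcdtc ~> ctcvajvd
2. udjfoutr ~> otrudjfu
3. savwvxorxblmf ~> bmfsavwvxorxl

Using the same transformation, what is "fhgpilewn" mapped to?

The rule is to move the last 3 characters to the front (rotate right by 3), then swap the first and last characters.
Applying both steps to "fhgpilewn": "ewnfhgpil", then "lwnfhgpie".

lwnfhgpie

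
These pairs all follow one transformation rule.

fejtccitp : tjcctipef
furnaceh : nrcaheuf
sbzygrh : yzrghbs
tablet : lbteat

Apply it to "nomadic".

The rule is to swap each adjacent pair of characters (1↔2, 3↔4, ...), then move the first 2 characters to the end (rotate left by 2).
For "nomadic", step one produces "onamidc"; step two turns that into "amidcon".
(Check on "furnaceh": → "ufnrcahe" → "nrcaheuf" ✓)

amidcon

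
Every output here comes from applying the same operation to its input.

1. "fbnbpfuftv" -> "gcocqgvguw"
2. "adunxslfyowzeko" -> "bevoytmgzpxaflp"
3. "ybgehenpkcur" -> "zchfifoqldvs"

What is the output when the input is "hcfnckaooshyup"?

idgodlbpptizvq

Each output is the input with this applied: shift every letter 1 place forward in the alphabet (wrapping around).
For "hcfnckaooshyup" the result is "idgodlbpptizvq".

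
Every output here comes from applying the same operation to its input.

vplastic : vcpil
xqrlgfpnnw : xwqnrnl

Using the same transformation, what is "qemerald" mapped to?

qdelm

Each output is the input with this applied: take characters alternately from the front and the back (1st, last, 2nd, 2nd-last, ...), then delete the last 3 characters.
Working it through for "qemerald": intermediate "qdelmaer", final "qdelm".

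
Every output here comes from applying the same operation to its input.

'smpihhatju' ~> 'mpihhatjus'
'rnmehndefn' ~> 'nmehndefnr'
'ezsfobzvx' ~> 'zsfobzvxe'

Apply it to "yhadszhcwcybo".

hadszhcwcyboy

The rule is to move the first character to the end.
So "yhadszhcwcybo" becomes "hadszhcwcyboy".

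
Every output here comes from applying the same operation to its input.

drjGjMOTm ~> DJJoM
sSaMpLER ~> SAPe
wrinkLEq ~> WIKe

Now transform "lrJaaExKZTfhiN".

LjAXzFI

In each case the input is transformed by: flip the case of every letter, then keep every other character starting from the first (positions 1st, 3rd, 5th, ...).
Applying both steps to "lrJaaExKZTfhiN": "LRjAAeXkztFHIn", then "LjAXzFI".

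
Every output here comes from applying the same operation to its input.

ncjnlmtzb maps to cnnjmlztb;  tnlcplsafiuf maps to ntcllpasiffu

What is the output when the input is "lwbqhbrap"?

What's happening: swap each adjacent pair of characters (1↔2, 3↔4, ...).
So "lwbqhbrap" becomes "wlqbbharp".

wlqbbharp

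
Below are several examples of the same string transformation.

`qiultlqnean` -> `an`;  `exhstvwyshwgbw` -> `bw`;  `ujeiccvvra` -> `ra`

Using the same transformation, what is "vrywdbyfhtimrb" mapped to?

rb

Rule — keep only the last 2 characters.
For "vrywdbyfhtimrb" the result is "rb".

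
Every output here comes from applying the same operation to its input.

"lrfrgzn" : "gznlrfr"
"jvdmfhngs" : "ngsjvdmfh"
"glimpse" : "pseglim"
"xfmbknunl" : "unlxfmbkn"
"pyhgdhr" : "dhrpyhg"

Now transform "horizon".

zonhori

What's happening: move the last 3 characters to the front (rotate right by 3).
So "horizon" becomes "zonhori".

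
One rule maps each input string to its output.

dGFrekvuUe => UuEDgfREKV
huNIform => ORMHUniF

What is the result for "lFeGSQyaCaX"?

Rule — flip the case of every letter, then move the last 3 characters to the front (rotate right by 3).
On "lFeGSQyaCaX": the first step gives "LfEgsqYAcAx", and the second then gives "cAxLfEgsqYA".

cAxLfEgsqYA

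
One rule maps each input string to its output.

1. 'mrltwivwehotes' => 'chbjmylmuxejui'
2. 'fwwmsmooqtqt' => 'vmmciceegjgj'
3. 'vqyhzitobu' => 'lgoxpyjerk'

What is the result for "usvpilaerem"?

kilfybquhuc

The pattern: shift every letter 10 places backward in the alphabet (wrapping around).
For "usvpilaerem" the result is "kilfybquhuc".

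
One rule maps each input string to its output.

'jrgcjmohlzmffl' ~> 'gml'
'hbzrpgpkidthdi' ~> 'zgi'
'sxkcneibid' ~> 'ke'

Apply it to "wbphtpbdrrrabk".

ppr

Looking at the pairs, the operation is to keep one character in every 3, starting at position 3 (positions 3rd, 6th, 9th, ...), then delete the last character.
"wbphtpbdrrrabk" → "ppra" → "ppr".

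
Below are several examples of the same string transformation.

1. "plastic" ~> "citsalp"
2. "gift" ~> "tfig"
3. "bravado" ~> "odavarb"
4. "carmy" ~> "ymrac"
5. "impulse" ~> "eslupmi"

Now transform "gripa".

The pattern: reverse the string.
For "gripa" the result is "apirg".

apirg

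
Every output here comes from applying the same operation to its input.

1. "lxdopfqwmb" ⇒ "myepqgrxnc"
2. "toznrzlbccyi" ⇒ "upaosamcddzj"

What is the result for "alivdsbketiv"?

bmjwetclfujw

The pattern: shift every letter 1 place forward in the alphabet (wrapping around).
"alivdsbketiv" → "bmjwetclfujw".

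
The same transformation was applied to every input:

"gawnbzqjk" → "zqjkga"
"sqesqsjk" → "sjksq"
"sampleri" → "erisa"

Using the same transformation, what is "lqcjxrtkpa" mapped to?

What's happening: move the first 2 characters to the end (rotate left by 2), then delete the first 3 characters.
Applying both steps to "lqcjxrtkpa": "cjxrtkpalq", then "rtkpalq".

rtkpalq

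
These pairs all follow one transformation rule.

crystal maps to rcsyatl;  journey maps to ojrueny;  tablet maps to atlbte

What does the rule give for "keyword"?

Each output is the input with this applied: swap each adjacent pair of characters (1↔2, 3↔4, ...).
"keyword" → "ekwyrod".

ekwyrod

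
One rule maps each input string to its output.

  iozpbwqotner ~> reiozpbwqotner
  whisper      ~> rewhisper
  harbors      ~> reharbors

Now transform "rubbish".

rerubbish

The transformation: prepend "re".
Applying that to "rubbish" gives "rerubbish".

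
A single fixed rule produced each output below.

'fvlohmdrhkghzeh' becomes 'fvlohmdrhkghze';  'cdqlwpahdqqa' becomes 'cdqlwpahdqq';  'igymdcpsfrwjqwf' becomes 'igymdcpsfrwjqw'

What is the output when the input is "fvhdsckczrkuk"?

Looking at the pairs, the operation is to delete the last character.
"fvhdsckczrkuk" → "fvhdsckczrku".

fvhdsckczrku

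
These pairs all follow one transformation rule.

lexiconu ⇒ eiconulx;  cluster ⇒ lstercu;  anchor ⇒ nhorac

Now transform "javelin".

aelinjv

The pattern: move the first 2 characters to the end (rotate left by 2), then swap the first and last characters.
Starting from "javelin": after the first operation, "velinja"; after the second, "aelinjv".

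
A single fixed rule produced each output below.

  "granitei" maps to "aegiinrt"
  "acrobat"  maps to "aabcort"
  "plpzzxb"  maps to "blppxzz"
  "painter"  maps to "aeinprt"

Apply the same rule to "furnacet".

The rule is to sort the characters into alphabetical order.
So "furnacet" becomes "acefnrtu".

acefnrtu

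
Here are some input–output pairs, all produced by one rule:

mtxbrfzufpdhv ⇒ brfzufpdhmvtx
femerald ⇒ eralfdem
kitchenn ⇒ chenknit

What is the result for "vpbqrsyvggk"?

qrsyvggvkpb

Rule — swap the first and last characters, then move the first 3 characters to the end (rotate left by 3).
On "vpbqrsyvggk": the first step gives "kpbqrsyvggv", and the second then gives "qrsyvggvkpb".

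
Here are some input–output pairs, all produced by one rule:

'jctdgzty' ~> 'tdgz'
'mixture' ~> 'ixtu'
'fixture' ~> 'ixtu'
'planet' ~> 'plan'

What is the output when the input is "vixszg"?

The rule is to move the last 2 characters to the front (rotate right by 2), then keep only the last 4 characters.
For "vixszg", step one produces "zgvixs"; step two turns that into "vixs".

vixs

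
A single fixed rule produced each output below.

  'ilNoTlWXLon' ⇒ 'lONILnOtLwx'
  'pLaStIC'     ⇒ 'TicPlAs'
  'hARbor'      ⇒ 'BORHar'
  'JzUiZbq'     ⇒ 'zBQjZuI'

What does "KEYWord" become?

The rule is to flip the case of every letter, then move the last 3 characters to the front (rotate right by 3).
Applying both steps to "KEYWord": "keywORD", then "ORDkeyw".

ORDkeyw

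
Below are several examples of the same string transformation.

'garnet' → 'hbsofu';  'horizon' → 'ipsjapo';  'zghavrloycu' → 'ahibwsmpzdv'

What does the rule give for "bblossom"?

The transformation: shift every letter 1 place forward in the alphabet (wrapping around).
So "bblossom" becomes "ccmpttpn".

ccmpttpn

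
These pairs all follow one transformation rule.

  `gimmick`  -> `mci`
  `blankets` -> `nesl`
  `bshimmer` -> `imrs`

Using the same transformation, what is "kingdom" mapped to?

goi

Each output is the input with this applied: keep every other character starting from the second (positions 2nd, 4th, 6th, ...), then move the first character to the end.
Starting from "kingdom": after the first operation, "igo"; after the second, "goi".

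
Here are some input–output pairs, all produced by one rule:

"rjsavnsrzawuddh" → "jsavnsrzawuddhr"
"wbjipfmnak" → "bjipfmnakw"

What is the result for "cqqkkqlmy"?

What's happening: move the first character to the end.
Applying that to "cqqkkqlmy" gives "qqkkqlmyc".

qqkkqlmyc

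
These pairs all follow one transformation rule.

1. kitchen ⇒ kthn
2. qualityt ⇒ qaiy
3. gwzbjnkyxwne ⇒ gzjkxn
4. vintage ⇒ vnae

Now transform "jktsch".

Each output is the input with this applied: keep every other character starting from the first (positions 1st, 3rd, 5th, ...).
So "jktsch" becomes "jtc".

jtc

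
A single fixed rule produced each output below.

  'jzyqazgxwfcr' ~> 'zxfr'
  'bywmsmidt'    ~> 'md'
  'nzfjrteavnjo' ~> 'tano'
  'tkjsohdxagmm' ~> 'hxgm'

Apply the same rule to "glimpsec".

Rule — keep every other character starting from the second (positions 2nd, 4th, 6th, ...), then delete the first 2 characters.
On "glimpsec": the first step gives "lmsc", and the second then gives "sc".

sc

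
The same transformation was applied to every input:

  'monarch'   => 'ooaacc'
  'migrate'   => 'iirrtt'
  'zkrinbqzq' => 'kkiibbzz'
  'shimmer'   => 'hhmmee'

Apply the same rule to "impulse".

Each output is the input with this applied: keep every other character starting from the second (positions 2nd, 4th, 6th, ...), then double every character.
On "impulse": the first step gives "mus", and the second then gives "mmuuss".

mmuuss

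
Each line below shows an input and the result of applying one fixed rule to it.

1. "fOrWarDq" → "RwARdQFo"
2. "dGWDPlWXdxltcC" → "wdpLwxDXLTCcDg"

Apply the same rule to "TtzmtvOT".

The transformation: flip the case of every letter, then move the first 2 characters to the end (rotate left by 2).
Working it through for "TtzmtvOT": intermediate "tTZMTVot", final "ZMTVottT".
(Check on "fOrWarDq": → "FoRwARdQ" → "RwARdQFo" ✓)

ZMTVottT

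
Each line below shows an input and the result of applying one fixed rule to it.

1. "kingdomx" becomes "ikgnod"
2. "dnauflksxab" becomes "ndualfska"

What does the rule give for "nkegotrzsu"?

kngetozr

In each case the input is transformed by: swap each adjacent pair of characters (1↔2, 3↔4, ...), then delete the last 2 characters.
Starting from "nkegotrzsu": after the first operation, "kngetozrus"; after the second, "kngetozr".
(Check on "dnauflksxab": → "ndualfskaxb" → "ndualfska" ✓)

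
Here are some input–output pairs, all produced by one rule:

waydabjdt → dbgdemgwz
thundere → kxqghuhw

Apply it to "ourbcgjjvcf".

xuefjmmyfir

The transformation: shift every letter 3 places forward in the alphabet (wrapping around), then move the first character to the end.
For "ourbcgjjvcf" the result is "xuefjmmyfir".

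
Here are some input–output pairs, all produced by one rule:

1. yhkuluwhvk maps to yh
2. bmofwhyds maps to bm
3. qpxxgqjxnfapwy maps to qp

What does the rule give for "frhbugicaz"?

fr

What's happening: keep only the first 2 characters.
So "frhbugicaz" becomes "fr".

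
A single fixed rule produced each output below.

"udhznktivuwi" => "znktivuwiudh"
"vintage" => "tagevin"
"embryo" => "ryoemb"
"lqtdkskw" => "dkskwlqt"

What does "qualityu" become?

lityuqua

What's happening: move the first 3 characters to the end (rotate left by 3).
Doing the same to "qualityu": "lityuqua".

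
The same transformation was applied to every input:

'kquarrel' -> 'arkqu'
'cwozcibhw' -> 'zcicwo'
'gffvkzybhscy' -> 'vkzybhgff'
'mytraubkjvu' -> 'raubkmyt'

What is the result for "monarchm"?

Each output is the input with this applied: delete the last 3 characters, then move the first 3 characters to the end (rotate left by 3).
Working it through for "monarchm": intermediate "monar", final "armon".

armon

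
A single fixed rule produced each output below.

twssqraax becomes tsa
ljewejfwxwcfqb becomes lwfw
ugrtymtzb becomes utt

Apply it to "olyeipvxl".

What's happening: delete the last 2 characters, then keep one character in every 3, starting at position 1 (positions 1st, 4th, 7th, ...).
For "olyeipvxl" the result is "oev".

oev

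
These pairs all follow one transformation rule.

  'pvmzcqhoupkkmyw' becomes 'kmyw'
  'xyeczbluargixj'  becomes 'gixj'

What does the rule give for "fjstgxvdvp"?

What's happening: keep only the last 4 characters.
On "fjstgxvdvp" that produces "vdvp".

vdvp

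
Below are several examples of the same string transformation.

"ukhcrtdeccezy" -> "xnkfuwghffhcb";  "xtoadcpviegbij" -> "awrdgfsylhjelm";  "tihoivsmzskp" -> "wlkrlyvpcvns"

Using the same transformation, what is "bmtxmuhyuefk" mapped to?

epwapxkbxhin

Rule — shift every letter 3 places forward in the alphabet (wrapping around).
For "bmtxmuhyuefk" the result is "epwapxkbxhin".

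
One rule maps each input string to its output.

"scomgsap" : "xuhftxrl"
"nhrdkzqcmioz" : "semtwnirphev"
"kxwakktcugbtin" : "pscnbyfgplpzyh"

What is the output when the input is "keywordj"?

In each case the input is transformed by: shift every letter 5 places forward in the alphabet (wrapping around), then take characters alternately from the front and the back (1st, last, 2nd, 2nd-last, ...).
Starting from "keywordj": after the first operation, "pjdbtwio"; after the second, "pojidwbt".

pojidwbt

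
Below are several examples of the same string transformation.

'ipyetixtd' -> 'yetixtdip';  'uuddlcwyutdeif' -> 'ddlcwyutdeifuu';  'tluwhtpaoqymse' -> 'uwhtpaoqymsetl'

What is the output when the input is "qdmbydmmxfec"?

In each case the input is transformed by: move the first 2 characters to the end (rotate left by 2).
For "qdmbydmmxfec" the result is "mbydmmxfecqd".

mbydmmxfecqd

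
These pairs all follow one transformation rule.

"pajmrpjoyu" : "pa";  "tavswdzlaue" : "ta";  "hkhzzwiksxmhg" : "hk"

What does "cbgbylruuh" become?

The transformation: keep only the first 2 characters.
"cbgbylruuh" → "cb".

cb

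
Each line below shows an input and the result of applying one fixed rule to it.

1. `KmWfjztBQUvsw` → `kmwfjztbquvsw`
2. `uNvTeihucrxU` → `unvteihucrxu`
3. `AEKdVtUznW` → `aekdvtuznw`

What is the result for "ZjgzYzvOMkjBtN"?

zjgzyzvomkjbtn

The rule is to convert every letter to lowercase.
"ZjgzYzvOMkjBtN" → "zjgzyzvomkjbtn".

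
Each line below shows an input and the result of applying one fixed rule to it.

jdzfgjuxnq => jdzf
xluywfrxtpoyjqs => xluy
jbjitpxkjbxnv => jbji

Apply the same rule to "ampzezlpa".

ampz

Looking at the pairs, the operation is to keep only the first 4 characters.
"ampzezlpa" → "ampz".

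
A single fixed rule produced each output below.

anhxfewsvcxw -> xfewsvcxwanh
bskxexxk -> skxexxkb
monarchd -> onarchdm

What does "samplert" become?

In each case the input is transformed by: move the last 3 characters to the front (rotate right by 3), then swap the front and back halves of the string.
"samplert" → "amplerts".

amplerts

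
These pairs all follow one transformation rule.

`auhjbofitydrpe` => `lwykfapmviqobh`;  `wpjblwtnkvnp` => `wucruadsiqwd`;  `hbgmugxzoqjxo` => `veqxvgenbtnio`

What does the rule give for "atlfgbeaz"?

ghlinmsah

The transformation: reverse the string, then shift every letter 7 places forward in the alphabet (wrapping around).
On "atlfgbeaz": the first step gives "zaebgflta", and the second then gives "ghlinmsah".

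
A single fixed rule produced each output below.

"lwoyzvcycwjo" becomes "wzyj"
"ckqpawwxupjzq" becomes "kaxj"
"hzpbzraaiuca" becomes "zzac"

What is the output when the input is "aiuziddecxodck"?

Rule — keep one character in every 3, starting at position 2 (positions 2nd, 5th, 8th, ...).
"aiuziddecxodck" → "iieok".

iieok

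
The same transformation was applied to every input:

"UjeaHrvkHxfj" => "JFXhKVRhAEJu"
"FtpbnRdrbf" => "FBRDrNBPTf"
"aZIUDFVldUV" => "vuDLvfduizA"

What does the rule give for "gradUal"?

LAuDARG

In each case the input is transformed by: flip the case of every letter, then reverse the string.
Applying both steps to "gradUal": "GRADuAL", then "LAuDARG".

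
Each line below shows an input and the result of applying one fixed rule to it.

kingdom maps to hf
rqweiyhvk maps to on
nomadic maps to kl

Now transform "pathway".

mx

Each output is the input with this applied: shift every letter 3 places backward in the alphabet (wrapping around), then keep only the first 2 characters.
For "pathway", step one produces "mxqetxv"; step two turns that into "mx".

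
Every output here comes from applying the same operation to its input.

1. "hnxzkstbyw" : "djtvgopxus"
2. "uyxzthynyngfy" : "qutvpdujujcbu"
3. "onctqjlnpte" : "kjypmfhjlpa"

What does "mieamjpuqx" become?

ieawiflqmt

The transformation: shift every letter 4 places backward in the alphabet (wrapping around).
So "mieamjpuqx" becomes "ieawiflqmt".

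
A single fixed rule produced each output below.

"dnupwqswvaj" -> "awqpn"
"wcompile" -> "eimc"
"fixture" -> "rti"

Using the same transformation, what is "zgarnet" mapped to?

erg

The transformation: keep every other character starting from the second (positions 2nd, 4th, 6th, ...), then reverse the string.
"zgarnet" → "erg".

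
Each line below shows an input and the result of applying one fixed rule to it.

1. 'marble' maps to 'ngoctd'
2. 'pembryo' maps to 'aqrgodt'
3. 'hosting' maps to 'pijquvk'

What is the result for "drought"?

jvftqwi

What's happening: shift every letter 2 places forward in the alphabet (wrapping around), then move the last 2 characters to the front (rotate right by 2).
Working it through for "drought": intermediate "ftqwijv", final "jvftqwi".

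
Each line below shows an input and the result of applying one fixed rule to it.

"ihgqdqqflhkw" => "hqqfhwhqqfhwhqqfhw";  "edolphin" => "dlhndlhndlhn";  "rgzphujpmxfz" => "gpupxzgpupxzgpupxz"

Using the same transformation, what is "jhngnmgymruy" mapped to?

hgmyryhgmyryhgmyry

The pattern: keep every other character starting from the second (positions 2nd, 4th, 6th, ...), then write the whole string 3 times in a row.
Working it through for "jhngnmgymruy": intermediate "hgmyry", final "hgmyryhgmyryhgmyry".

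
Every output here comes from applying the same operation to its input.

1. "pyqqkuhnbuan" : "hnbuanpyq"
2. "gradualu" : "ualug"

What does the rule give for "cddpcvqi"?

Rule — swap the front and back halves of the string, then delete the last 3 characters.
Working it through for "cddpcvqi": intermediate "cvqicddp", final "cvqic".

cvqic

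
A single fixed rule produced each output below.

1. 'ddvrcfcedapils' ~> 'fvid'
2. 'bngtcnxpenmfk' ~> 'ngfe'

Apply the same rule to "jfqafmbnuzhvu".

mqvu

Rule — keep one character in every 3, starting at position 3 (positions 3rd, 6th, 9th, ...), then swap each adjacent pair of characters (1↔2, 3↔4, ...).
Applying that to "jfqafmbnuzhvu" gives "mqvu".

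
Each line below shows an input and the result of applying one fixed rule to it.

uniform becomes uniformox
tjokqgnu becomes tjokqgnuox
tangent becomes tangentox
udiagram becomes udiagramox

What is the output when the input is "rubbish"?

What's happening: append "ox".
On "rubbish" that produces "rubbishox".

rubbishox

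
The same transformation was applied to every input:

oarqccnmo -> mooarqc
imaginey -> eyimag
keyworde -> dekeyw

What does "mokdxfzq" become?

zqmokd

The rule is to move the last 2 characters to the front (rotate right by 2), then delete the last 2 characters.
Applying both steps to "mokdxfzq": "zqmokdxf", then "zqmokd".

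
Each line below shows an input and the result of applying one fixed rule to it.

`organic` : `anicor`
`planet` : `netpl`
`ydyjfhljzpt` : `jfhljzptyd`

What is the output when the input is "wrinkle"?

nklewr

Rule — move the first 2 characters to the end (rotate left by 2), then delete the first character.
Working it through for "wrinkle": intermediate "inklewr", final "nklewr".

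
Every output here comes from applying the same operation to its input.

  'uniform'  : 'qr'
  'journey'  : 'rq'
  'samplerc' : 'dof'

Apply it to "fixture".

lx

The transformation: keep one character in every 3, starting at position 2 (positions 2nd, 5th, 8th, ...), then shift every letter 3 places forward in the alphabet (wrapping around).
So "fixture" becomes "lx".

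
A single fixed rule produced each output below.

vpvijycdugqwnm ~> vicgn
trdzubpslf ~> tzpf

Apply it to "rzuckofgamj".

Each output is the input with this applied: keep one character in every 3, starting at position 1 (positions 1st, 4th, 7th, ...).
On "rzuckofgamj" that produces "rcfm".

rcfm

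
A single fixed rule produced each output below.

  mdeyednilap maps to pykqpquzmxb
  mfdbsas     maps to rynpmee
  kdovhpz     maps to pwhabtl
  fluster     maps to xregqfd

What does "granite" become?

dszmfuq

Rule — shift every letter 12 places forward in the alphabet (wrapping around), then swap each adjacent pair of characters (1↔2, 3↔4, ...).
Working it through for "granite": intermediate "sdmzufq", final "dszmfuq".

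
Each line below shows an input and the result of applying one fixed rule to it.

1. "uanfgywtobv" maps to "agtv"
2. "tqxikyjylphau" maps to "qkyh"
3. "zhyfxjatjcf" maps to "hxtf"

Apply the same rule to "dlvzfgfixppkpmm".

lfipm

Looking at the pairs, the operation is to keep one character in every 3, starting at position 2 (positions 2nd, 5th, 8th, ...).
On "dlvzfgfixppkpmm" that produces "lfipm".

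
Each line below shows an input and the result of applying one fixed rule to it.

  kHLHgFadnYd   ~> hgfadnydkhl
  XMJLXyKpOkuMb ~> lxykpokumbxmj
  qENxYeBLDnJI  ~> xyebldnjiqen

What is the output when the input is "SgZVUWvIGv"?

vuwvigvsgz

Each output is the input with this applied: move the first 3 characters to the end (rotate left by 3), then convert every letter to lowercase.
For "SgZVUWvIGv", step one produces "VUWvIGvSgZ"; step two turns that into "vuwvigvsgz".
(Check on "qENxYeBLDnJI": → "xYeBLDnJIqEN" → "xyebldnjiqen" ✓)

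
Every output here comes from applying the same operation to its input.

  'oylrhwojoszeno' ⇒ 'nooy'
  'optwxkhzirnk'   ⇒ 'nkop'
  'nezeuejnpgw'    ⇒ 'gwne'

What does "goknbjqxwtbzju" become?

jugo

The transformation: move the first 2 characters to the end (rotate left by 2), then keep only the last 4 characters.
"goknbjqxwtbzju" → "knbjqxwtbzjugo" → "jugo".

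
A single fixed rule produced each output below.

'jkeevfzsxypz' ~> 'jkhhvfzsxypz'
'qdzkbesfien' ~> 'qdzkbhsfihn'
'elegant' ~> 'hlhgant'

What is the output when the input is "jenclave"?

The transformation: replace every "e" with "h".
On "jenclave" that produces "jhnclavh".

jhnclavh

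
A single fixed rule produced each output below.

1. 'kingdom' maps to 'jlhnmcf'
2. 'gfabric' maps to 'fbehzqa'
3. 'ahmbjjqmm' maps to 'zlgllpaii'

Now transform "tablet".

sszdak

The rule is to take characters alternately from the front and the back (1st, last, 2nd, 2nd-last, ...), then shift every letter 1 place backward in the alphabet (wrapping around).
Applying both steps to "tablet": "ttaebl", then "sszdak".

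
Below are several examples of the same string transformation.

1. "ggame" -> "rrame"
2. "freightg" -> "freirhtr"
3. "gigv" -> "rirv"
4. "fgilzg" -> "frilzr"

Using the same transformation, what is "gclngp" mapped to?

What's happening: replace every "g" with "r".
So "gclngp" becomes "rclnrp".

rclnrp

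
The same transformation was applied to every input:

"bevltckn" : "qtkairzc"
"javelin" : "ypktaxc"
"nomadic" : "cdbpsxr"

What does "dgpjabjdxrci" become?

The rule is to shift every letter 11 places backward in the alphabet (wrapping around).
Applying that to "dgpjabjdxrci" gives "sveypqysmgrx".

sveypqysmgrx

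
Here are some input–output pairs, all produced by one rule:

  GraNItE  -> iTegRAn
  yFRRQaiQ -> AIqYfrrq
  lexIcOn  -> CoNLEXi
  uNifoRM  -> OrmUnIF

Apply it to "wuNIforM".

The transformation: move the last 3 characters to the front (rotate right by 3), then flip the case of every letter.
Working it through for "wuNIforM": intermediate "orMwuNIf", final "ORmWUniF".

ORmWUniF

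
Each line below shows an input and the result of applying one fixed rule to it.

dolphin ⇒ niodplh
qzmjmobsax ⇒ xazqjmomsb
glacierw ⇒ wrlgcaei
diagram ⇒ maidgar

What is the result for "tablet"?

teatlb

Rule — move the last 2 characters to the front (rotate right by 2), then swap each adjacent pair of characters (1↔2, 3↔4, ...).
On "tablet": the first step gives "ettabl", and the second then gives "teatlb".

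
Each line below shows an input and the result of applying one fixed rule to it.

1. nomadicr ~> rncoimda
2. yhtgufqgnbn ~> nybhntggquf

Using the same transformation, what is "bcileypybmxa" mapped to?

abxcmiblyepy

Each output is the input with this applied: take characters alternately from the front and the back (1st, last, 2nd, 2nd-last, ...), then swap each adjacent pair of characters (1↔2, 3↔4, ...).
So "bcileypybmxa" becomes "abxcmiblyepy".
(Check on "yhtgufqgnbn": → "ynhbtngguqf" → "nybhntggquf" ✓)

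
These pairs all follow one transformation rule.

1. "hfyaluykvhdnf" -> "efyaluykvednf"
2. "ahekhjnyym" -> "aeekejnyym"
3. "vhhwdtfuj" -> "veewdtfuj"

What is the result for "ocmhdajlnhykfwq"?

ocmedajlneykfwq

Looking at the pairs, the operation is to replace every "h" with "e".
On "ocmhdajlnhykfwq" that produces "ocmedajlneykfwq".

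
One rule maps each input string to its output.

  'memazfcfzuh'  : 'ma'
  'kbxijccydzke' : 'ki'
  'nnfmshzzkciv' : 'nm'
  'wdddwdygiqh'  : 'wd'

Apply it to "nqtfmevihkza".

Rule — keep one character in every 3, starting at position 1 (positions 1st, 4th, 7th, ...), then delete the last 2 characters.
Applying both steps to "nqtfmevihkza": "nfvk", then "nf".

nf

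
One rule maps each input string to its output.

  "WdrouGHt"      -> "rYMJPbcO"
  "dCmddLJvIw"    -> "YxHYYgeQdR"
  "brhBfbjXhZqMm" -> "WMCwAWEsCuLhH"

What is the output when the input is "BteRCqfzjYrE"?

Each output is the input with this applied: flip the case of every letter, then shift every letter 5 places backward in the alphabet (wrapping around).
Starting from "BteRCqfzjYrE": after the first operation, "bTErcQFZJyRe"; after the second, "wOZmxLAUEtMz".

wOZmxLAUEtMz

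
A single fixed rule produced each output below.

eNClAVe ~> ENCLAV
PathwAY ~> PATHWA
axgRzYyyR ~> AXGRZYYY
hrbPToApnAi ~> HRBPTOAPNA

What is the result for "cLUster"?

The transformation: delete the last character, then convert every letter to uppercase.
Working it through for "cLUster": intermediate "cLUste", final "CLUSTE".

CLUSTE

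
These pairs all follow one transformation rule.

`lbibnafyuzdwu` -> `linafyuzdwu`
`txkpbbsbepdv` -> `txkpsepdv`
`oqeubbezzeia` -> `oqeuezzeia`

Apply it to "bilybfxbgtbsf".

ilyfxgtsf

Each output is the input with this applied: remove every "b".
"bilybfxbgtbsf" → "ilyfxgtsf".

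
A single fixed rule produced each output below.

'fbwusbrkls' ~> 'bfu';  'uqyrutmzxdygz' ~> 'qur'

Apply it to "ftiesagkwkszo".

tfe

Looking at the pairs, the operation is to swap each adjacent pair of characters (1↔2, 3↔4, ...), then keep only the first 3 characters.
Doing the same to "ftiesagkwkszo": "tfe".
(Check on "fbwusbrkls": → "bfuwbskrsl" → "bfu" ✓)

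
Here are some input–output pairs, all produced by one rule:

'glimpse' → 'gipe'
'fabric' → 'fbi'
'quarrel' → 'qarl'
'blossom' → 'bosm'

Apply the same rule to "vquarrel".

vure

In each case the input is transformed by: keep every other character starting from the first (positions 1st, 3rd, 5th, ...).
Applying that to "vquarrel" gives "vure".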